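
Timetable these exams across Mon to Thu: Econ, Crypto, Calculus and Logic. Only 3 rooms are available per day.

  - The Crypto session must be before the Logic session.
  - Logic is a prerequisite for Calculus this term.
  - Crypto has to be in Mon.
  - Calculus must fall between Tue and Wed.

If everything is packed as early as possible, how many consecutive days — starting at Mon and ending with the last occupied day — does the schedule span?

3 days

The precedence chain requires at least 3 distinct days.
With at most 3 per day and 4 exams, at least 2 days are needed.
3 works (last occupied day: Wed): for example Crypto -> Mon; Logic -> Tue; Econ -> Mon; Calculus -> Wed.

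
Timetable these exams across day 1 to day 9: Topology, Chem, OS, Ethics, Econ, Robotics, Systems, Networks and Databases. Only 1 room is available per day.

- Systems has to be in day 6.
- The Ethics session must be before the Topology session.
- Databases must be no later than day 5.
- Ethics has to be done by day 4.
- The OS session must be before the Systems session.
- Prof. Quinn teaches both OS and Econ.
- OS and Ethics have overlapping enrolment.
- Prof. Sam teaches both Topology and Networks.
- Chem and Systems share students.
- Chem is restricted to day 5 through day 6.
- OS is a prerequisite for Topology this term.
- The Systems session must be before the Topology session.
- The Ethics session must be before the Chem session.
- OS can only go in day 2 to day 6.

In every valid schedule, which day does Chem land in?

day 5

Chem's window is day 5–day 6.
Systems is fixed at day 6, and Chem can't share a day with Systems.
So Chem must be day 5.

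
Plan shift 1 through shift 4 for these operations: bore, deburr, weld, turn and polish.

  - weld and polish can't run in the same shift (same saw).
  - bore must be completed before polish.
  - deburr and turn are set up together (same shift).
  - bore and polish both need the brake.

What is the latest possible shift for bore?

Downstream work caps bore at shift 3.
bore at shift 3 is achievable: bore -> shift 3; turn -> shift 1; deburr -> shift 1; polish -> shift 4; weld -> shift 1.

shift 3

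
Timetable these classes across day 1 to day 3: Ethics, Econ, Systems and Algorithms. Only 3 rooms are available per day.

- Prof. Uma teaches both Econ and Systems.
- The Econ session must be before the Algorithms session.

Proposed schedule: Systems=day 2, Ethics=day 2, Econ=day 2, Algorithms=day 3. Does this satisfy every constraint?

No — it violates: Prof. Uma teaches both Econ and Systems

Only 3 rooms are available per day — holds.
The Econ session must be before the Algorithms session — holds.
Prof. Uma teaches both Econ and Systems — violated.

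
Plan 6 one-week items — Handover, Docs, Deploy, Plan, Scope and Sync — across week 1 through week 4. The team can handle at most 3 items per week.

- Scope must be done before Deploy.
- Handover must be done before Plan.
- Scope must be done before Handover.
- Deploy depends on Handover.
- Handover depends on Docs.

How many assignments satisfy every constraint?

Splitting on Handover: it can be week 2 (16), week 3 (16). Listing each branch's schedules as (Docs, Deploy, Plan, Scope, Sync) by week number:
Handover=week 2: (1,3,3,1,1) (1,3,3,1,2) (1,3,3,1,3) (1,3,3,1,4) (1,3,4,1,1) (1,3,4,1,2) (1,3,4,1,3) (1,3,4,1,4) (1,4,3,1,1) (1,4,3,1,2) (1,4,3,1,3) (1,4,3,1,4) (1,4,4,1,1) (1,4,4,1,2) (1,4,4,1,3) (1,4,4,1,4) — 16.
Handover=week 3: (1,4,4,1,1) (1,4,4,1,2) (1,4,4,1,3) (1,4,4,1,4) (1,4,4,2,1) (1,4,4,2,2) (1,4,4,2,3) (1,4,4,2,4) (2,4,4,1,1) (2,4,4,1,2) (2,4,4,1,3) (2,4,4,1,4) (2,4,4,2,1) (2,4,4,2,2) (2,4,4,2,3) (2,4,4,2,4) — 16.
Summing: 16 + 16 = 32.

32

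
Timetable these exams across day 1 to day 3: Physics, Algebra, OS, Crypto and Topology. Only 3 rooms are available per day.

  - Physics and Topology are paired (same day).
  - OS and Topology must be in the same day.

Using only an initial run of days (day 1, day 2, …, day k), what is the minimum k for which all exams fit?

2

With at most 3 per day and 5 exams, at least 2 days are needed.
2 works (last occupied day: day 2): for example OS=day 1, Topology=day 1, Crypto=day 2, Physics=day 1, Algebra=day 2.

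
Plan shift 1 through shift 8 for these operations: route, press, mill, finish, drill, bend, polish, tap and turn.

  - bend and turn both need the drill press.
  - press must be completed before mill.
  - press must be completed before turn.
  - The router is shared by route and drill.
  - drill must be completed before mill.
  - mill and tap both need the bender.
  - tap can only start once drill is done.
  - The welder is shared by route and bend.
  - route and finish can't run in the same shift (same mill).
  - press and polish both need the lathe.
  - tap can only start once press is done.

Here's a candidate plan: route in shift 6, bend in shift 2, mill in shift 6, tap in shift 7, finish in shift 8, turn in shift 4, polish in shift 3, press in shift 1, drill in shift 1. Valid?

tap can only start once drill is done — holds.
press and polish both need the lathe — holds.
drill must be completed before mill — holds.
press must be completed before turn — holds.
tap can only start once press is done — holds.
route and finish can't run in the same shift (same mill) — holds.
The welder is shared by route and bend — holds.
The router is shared by route and drill — holds.
mill and tap both need the bender — holds.
press must be completed before mill — holds.
bend and turn both need the drill press — holds.

Valid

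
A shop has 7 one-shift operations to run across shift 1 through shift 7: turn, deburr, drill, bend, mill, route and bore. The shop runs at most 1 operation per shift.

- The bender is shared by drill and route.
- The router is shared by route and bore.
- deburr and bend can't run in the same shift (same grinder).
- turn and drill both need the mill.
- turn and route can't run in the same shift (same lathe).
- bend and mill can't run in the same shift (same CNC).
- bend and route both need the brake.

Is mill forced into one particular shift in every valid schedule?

mill can be shift 1 (e.g. deburr=shift 3; route=shift 6; drill=shift 4; turn=shift 2; bore=shift 7; mill=shift 1; bend=shift 5) or shift 2 (e.g. route in shift 6, bend in shift 5, drill in shift 4, bore in shift 7, turn in shift 1, deburr in shift 3, mill in shift 2).

No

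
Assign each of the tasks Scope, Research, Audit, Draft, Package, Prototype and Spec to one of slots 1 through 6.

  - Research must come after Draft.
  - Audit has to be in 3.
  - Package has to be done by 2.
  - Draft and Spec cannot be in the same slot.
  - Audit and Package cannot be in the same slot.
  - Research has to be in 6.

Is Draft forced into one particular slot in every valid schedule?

Draft can be 1 (e.g. Scope=1; Prototype=1; Package=1; Draft=1; Audit=3; Spec=2; Research=6) or 2 (e.g. Research -> 6, Spec -> 1, Scope -> 1, Draft -> 2, Audit -> 3, Package -> 1, Prototype -> 1).

No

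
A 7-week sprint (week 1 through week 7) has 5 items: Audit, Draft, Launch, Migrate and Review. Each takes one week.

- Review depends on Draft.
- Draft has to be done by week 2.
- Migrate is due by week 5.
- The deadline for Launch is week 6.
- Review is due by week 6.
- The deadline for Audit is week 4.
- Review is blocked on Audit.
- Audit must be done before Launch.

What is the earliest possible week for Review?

Precedence pushes Review to at least week 2; Review's own window allows nothing later than week 6.
Review at week 2 is achievable: Migrate in week 1; Launch in week 2; Draft in week 1; Audit in week 1; Review in week 2.

week 2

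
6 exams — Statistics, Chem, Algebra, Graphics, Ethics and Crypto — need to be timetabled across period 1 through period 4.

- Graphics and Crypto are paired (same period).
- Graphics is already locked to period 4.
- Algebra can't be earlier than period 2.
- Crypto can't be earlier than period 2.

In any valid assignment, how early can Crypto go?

Crypto is available from period 2; Crypto must be in the same period as Graphics, which can't be before period 4, so Crypto is at least period 4.
Crypto at period 4 is achievable: Ethics in period 1; Crypto in period 4; Statistics in period 1; Algebra in period 2; Graphics in period 4; Chem in period 1.

period 4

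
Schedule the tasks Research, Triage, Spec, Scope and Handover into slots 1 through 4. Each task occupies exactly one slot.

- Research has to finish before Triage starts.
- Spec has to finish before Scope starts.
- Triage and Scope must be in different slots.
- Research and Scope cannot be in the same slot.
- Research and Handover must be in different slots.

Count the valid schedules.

54

Splitting on Research: it can be 1 (36), 2 (15), 3 (3). Listing each branch's schedules as (Triage, Spec, Scope, Handover):
Research=1: (2,1,3,2) (2,1,3,3) (2,1,3,4) (2,1,4,2) (2,1,4,3) (2,1,4,4) (2,2,3,2) (2,2,3,3) (2,2,3,4) (2,2,4,2) (2,2,4,3) (2,2,4,4) (2,3,4,2) (2,3,4,3) (2,3,4,4) (3,1,2,2) (3,1,2,3) (3,1,2,4) (3,1,4,2) (3,1,4,3) (3,1,4,4) (3,2,4,2) (3,2,4,3) (3,2,4,4) (3,3,4,2) (3,3,4,3) (3,3,4,4) (4,1,2,2) (4,1,2,3) (4,1,2,4) (4,1,3,2) (4,1,3,3) (4,1,3,4) (4,2,3,2) (4,2,3,3) (4,2,3,4) — 36.
Research=2: (3,1,4,1) (3,1,4,3) (3,1,4,4) (3,2,4,1) (3,2,4,3) (3,2,4,4) (3,3,4,1) (3,3,4,3) (3,3,4,4) (4,1,3,1) (4,1,3,3) (4,1,3,4) (4,2,3,1) (4,2,3,3) (4,2,3,4) — 15.
Research=3: (4,1,2,1) (4,1,2,2) (4,1,2,4) — 3.
Summing: 36 + 15 + 3 = 54.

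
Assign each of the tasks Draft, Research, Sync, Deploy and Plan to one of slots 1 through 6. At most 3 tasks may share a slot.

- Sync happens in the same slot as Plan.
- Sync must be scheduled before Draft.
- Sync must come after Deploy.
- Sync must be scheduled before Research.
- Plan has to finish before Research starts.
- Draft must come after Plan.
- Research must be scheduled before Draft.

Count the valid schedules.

Splitting on Draft: it can be 4 (1), 5 (4), 6 (10). Listing each branch's schedules as (Research, Sync, Deploy, Plan):
Draft=4: (3,2,1,2) — 1.
Draft=5: (3,2,1,2) (4,2,1,2) (4,3,1,3) (4,3,2,3) — 4.
Draft=6: (3,2,1,2) (4,2,1,2) (4,3,1,3) (4,3,2,3) (5,2,1,2) (5,3,1,3) (5,3,2,3) (5,4,1,4) (5,4,2,4) (5,4,3,4) — 10.
Summing: 1 + 4 + 10 = 15.

15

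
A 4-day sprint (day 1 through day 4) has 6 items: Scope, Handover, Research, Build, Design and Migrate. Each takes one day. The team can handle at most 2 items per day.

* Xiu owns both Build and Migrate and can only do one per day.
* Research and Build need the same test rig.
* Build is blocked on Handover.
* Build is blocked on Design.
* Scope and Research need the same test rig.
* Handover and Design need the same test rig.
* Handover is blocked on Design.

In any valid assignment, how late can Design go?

Downstream work caps Design at day 2.
Design at day 2 is achievable: Scope -> day 1, Design -> day 2, Build -> day 4, Handover -> day 3, Migrate -> day 1, Research -> day 2.

day 2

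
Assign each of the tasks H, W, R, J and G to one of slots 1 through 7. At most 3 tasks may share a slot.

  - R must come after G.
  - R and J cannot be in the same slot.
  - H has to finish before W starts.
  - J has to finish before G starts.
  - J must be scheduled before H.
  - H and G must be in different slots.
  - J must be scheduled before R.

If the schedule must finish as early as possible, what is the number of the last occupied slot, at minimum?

The precedence chain requires at least 3 distinct slots.
With at most 3 per slot and 5 tasks, at least 2 slots are needed.
Could 3 slots be enough, i.e. nothing placed later than 3? No: R must come after J (at 1 or later) → {2, 3}; J must come before R (at 3 or earlier) → {1, 2}; W must come after H (at 1 or later) → {2, 3}; H must come before W (at 3 or earlier) → {1, 2}; G must come after J (at 1 or later) → {2, 3}; H must come after J (at 1 or later) → {2}; R must come after G (at 2 or later) → {3}; G must come before R (at 3 or earlier) → {2}; G can't share with H (2) → nothing is left.
So 3 slots is not enough.
4 works (last occupied slot: 4): for example W -> 3, G -> 3, R -> 4, H -> 2, J -> 1.

4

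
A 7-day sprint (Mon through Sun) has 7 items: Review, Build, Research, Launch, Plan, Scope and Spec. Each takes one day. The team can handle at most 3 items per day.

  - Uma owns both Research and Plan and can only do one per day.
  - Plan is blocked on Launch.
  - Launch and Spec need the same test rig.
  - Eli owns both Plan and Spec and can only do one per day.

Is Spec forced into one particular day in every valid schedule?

Spec can be Mon (e.g. Spec -> Mon; Build -> Mon; Research -> Tue; Review -> Mon; Scope -> Tue; Launch -> Tue; Plan -> Wed) or Tue (e.g. Scope in Tue, Review in Mon, Plan in Wed, Research in Tue, Build in Mon, Spec in Tue, Launch in Mon).

No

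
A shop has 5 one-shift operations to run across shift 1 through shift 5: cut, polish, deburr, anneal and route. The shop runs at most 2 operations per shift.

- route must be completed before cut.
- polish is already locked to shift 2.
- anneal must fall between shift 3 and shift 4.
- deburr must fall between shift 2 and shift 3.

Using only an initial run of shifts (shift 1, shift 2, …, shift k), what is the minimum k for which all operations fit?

The precedence chain requires at least 2 distinct shifts.
With at most 2 per shift and 5 operations, at least 3 shifts are needed.
anneal can't be placed before shift 3, so the schedule must run through at least shift 3.
3 works (last occupied shift: shift 3): for example route -> shift 1; cut -> shift 3; anneal -> shift 3; polish -> shift 2; deburr -> shift 2.

3 shifts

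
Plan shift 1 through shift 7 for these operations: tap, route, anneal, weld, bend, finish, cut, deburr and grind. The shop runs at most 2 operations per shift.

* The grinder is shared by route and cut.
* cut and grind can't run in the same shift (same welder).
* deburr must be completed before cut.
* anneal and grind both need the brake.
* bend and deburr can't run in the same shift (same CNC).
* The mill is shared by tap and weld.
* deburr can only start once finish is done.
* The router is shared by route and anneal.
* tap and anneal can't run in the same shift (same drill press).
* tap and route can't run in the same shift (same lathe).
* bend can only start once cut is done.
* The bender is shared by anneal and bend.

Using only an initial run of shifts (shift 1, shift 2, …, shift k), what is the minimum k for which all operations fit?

The precedence chain requires at least 4 distinct shifts.
With at most 2 per shift and 9 operations, at least 5 shifts are needed.
5 works (last occupied shift: shift 5): for example anneal in shift 3, route in shift 2, grind in shift 5, cut in shift 3, deburr in shift 2, weld in shift 4, finish in shift 1, bend in shift 4, tap in shift 1.

5 shifts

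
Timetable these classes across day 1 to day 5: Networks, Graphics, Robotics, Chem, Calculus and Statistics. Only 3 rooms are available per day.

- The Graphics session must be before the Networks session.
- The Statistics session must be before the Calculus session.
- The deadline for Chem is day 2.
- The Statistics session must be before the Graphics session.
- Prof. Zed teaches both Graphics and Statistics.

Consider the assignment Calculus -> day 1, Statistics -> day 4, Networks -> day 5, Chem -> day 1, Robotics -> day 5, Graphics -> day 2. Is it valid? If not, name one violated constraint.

Prof. Zed teaches both Graphics and Statistics — holds.
The deadline for Chem is day 2 — holds.
The Graphics session must be before the Networks session — holds.
The Statistics session must be before the Graphics session — violated.
The Statistics session must be before the Calculus session — violated.
Only 3 rooms are available per day — holds.

Invalid. The Statistics session must be before the Calculus session.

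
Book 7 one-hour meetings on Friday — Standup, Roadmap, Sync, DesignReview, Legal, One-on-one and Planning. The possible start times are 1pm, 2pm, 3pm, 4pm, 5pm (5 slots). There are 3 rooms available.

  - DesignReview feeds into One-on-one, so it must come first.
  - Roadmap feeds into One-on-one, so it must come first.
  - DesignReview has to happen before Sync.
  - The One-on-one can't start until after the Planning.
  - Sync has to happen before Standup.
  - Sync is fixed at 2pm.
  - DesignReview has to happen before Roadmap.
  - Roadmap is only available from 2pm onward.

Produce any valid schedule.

One-on-one in 3pm; Standup in 3pm; Legal in 1pm; DesignReview in 1pm; Roadmap in 2pm; Planning in 1pm; Sync in 2pm

Checking: Sync(2pm) before Standup(3pm); DesignReview(1pm) before Roadmap(2pm); DesignReview(1pm) before Sync(2pm); Planning(1pm) before One-on-one(3pm); Roadmap(2pm) before One-on-one(3pm); DesignReview(1pm) before One-on-one(3pm); Sync=2pm in [2pm,2pm]; Roadmap=2pm in [2pm,5pm]; max 3 per slot (cap 3).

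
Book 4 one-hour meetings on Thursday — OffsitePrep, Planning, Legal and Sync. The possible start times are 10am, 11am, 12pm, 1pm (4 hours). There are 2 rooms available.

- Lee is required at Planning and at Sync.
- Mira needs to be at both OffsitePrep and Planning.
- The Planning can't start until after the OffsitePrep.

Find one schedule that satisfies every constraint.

Legal=10am, OffsitePrep=10am, Sync=12pm, Planning=11am

Checking: OffsitePrep(10am) before Planning(11am); Planning(11am) != Sync(12pm); OffsitePrep(10am) != Planning(11am); max 2 per hour (cap 2).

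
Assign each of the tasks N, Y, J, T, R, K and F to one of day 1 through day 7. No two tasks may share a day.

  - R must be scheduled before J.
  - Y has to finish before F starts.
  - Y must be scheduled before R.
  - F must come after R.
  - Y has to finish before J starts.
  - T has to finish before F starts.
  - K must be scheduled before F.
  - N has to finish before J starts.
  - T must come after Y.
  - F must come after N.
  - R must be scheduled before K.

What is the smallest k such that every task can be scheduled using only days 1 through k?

The precedence chain requires at least 4 distinct days.
With at most 1 per day and 7 tasks, at least 7 days are needed.
7 works (last occupied day: day 7): for example K -> day 5, T -> day 4, J -> day 7, F -> day 6, N -> day 3, Y -> day 1, R -> day 2.

7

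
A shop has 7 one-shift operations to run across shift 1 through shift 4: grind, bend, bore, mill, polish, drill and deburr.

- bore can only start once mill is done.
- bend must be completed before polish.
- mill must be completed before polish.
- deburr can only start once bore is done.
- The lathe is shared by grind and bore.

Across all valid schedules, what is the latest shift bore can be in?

shift 3

Precedence pushes bore to at least shift 2; downstream work caps bore at shift 3.
bore at shift 3 is achievable: deburr -> shift 4, grind -> shift 1, drill -> shift 1, mill -> shift 1, bend -> shift 1, bore -> shift 3, polish -> shift 2.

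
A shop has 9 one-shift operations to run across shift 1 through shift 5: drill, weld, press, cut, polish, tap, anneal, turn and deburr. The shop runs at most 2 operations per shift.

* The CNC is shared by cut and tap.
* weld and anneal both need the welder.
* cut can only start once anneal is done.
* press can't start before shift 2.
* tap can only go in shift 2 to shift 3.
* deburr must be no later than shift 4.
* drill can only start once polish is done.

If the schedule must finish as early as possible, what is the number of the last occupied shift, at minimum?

5

The precedence chain requires at least 2 distinct shifts.
With at most 2 per shift and 9 operations, at least 5 shifts are needed.
5 works (last occupied shift: shift 5): for example weld -> shift 4, deburr -> shift 1, tap -> shift 2, anneal -> shift 3, press -> shift 2, turn -> shift 5, drill -> shift 3, cut -> shift 4, polish -> shift 1.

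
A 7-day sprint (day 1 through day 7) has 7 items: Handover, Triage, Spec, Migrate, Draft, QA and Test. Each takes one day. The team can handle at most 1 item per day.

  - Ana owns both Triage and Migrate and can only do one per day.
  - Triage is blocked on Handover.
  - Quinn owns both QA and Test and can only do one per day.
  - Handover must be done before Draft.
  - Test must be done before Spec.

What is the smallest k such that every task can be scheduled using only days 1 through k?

The precedence chain requires at least 2 distinct days.
With at most 1 per day and 7 tasks, at least 7 days are needed.
7 works (last occupied day: day 7): for example Triage=day 2; QA=day 7; Spec=day 4; Draft=day 5; Handover=day 1; Test=day 3; Migrate=day 6.

7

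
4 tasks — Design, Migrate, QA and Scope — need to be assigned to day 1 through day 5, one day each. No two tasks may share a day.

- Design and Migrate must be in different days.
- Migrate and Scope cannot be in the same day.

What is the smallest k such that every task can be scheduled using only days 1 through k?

4 days

With at most 1 per day and 4 tasks, at least 4 days are needed.
4 works (last occupied day: day 4): for example QA -> day 3; Migrate -> day 2; Design -> day 1; Scope -> day 4.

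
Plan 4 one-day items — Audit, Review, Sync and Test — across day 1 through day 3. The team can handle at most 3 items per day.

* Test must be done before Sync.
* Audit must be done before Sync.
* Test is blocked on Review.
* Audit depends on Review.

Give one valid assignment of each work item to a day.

Audit in day 2, Review in day 1, Test in day 2, Sync in day 3

Checking: Review(day 1) before Test(day 2); Review(day 1) before Audit(day 2); Test(day 2) before Sync(day 3); Audit(day 2) before Sync(day 3); max 2 per day (cap 3).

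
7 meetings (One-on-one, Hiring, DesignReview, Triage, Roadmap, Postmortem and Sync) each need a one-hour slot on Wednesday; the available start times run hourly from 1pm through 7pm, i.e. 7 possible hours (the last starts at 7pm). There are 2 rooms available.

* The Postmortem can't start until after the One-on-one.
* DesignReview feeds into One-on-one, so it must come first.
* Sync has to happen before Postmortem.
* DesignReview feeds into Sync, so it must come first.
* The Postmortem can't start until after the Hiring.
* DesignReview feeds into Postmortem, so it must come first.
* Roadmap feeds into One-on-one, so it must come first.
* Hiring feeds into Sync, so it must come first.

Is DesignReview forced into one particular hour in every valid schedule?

DesignReview can be 1pm (e.g. DesignReview -> 1pm, One-on-one -> 2pm, Triage -> 3pm, Hiring -> 2pm, Roadmap -> 1pm, Postmortem -> 4pm, Sync -> 3pm) or 2pm (e.g. Sync -> 3pm; Hiring -> 1pm; One-on-one -> 3pm; DesignReview -> 2pm; Roadmap -> 1pm; Postmortem -> 4pm; Triage -> 2pm).

No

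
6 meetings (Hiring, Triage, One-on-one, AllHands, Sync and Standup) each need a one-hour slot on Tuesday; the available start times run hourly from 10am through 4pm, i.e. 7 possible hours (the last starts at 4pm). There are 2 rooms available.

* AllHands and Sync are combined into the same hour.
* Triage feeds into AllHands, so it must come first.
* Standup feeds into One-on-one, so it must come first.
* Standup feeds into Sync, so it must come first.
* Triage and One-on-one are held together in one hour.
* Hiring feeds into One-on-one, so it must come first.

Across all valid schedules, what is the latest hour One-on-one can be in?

3pm

Precedence pushes One-on-one to at least 11am; One-on-one must be in the same hour as Triage, which can't be after 3pm, so One-on-one is at most 3pm.
One-on-one at 3pm is achievable: One-on-one -> 3pm; Hiring -> 10am; Sync -> 4pm; Standup -> 10am; AllHands -> 4pm; Triage -> 3pm.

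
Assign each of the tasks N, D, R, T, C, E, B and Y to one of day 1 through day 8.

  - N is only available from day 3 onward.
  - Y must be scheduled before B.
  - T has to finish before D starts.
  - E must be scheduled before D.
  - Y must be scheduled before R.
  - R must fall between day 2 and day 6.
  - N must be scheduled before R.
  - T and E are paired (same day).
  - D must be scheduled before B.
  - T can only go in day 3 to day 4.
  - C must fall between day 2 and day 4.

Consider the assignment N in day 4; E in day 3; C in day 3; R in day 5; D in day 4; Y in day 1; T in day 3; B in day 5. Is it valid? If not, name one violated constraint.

N is only available from day 3 onward — holds.
D must be scheduled before B — holds.
Y must be scheduled before R — holds.
C must fall between day 2 and day 4 — holds.
Y must be scheduled before B — holds.
T has to finish before D starts — holds.
T and E are paired (same day) — holds.
E must be scheduled before D — holds.
N must be scheduled before R — holds.
T can only go in day 3 to day 4 — holds.
R must fall between day 2 and day 6 — holds.

Yes, all constraints hold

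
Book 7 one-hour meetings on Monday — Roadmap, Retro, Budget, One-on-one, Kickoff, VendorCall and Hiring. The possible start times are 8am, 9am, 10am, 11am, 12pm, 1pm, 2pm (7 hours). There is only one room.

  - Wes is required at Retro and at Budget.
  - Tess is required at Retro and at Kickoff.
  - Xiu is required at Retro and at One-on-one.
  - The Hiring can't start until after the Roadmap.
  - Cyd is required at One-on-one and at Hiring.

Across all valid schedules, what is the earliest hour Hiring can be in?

Precedence pushes Hiring to at least 9am.
Hiring at 9am is achievable: Hiring in 9am, Budget in 11am, Roadmap in 8am, Kickoff in 1pm, Retro in 10am, One-on-one in 12pm, VendorCall in 2pm.

9am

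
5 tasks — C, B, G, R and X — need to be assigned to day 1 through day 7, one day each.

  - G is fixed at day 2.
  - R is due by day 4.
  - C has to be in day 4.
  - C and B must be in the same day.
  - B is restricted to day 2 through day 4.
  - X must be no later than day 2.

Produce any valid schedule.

X=day 1; R=day 1; C=day 4; G=day 2; B=day 4

Checking: C = B = day 4; C=day 4 in [day 4,day 4]; B=day 4 in [day 2,day 4]; G=day 2 in [day 2,day 2]; X=day 1 in [day 1,day 2]; R=day 1 in [day 1,day 4].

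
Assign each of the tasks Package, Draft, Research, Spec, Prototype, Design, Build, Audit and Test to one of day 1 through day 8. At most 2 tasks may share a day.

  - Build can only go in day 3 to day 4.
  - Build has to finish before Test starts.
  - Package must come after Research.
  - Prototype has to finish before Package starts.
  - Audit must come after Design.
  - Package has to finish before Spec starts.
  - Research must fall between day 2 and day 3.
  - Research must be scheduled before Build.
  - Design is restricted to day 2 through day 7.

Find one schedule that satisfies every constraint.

Audit -> day 4, Spec -> day 4, Package -> day 3, Design -> day 2, Test -> day 5, Draft -> day 1, Build -> day 3, Research -> day 2, Prototype -> day 1

Checking: Research(day 2) before Build(day 3); Package(day 3) before Spec(day 4); Prototype(day 1) before Package(day 3); Build(day 3) before Test(day 5); Research(day 2) before Package(day 3); Design(day 2) before Audit(day 4); Research=day 2 in [day 2,day 3]; Build=day 3 in [day 3,day 4]; Design=day 2 in [day 2,day 7]; max 2 per day (cap 2).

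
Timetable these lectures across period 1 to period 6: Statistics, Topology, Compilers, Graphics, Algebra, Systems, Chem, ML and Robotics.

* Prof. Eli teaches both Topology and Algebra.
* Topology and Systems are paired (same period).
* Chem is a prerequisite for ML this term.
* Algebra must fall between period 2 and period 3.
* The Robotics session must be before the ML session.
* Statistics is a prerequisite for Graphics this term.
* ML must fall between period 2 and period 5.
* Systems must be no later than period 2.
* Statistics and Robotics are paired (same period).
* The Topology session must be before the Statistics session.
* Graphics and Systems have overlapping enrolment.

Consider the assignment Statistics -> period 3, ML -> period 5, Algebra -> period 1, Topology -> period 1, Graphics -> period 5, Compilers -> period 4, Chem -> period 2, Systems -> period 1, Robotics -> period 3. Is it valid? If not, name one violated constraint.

Statistics and Robotics are paired (same period) — holds.
Chem is a prerequisite for ML this term — holds.
The Robotics session must be before the ML session — holds.
Statistics is a prerequisite for Graphics this term — holds.
Prof. Eli teaches both Topology and Algebra — violated.
ML must fall between period 2 and period 5 — holds.
Graphics and Systems have overlapping enrolment — holds.
Systems must be no later than period 2 — holds.
The Topology session must be before the Statistics session — holds.
Topology and Systems are paired (same period) — holds.
Algebra must fall between period 2 and period 3 — violated.

No — it violates: Prof. Eli teaches both Topology and Algebra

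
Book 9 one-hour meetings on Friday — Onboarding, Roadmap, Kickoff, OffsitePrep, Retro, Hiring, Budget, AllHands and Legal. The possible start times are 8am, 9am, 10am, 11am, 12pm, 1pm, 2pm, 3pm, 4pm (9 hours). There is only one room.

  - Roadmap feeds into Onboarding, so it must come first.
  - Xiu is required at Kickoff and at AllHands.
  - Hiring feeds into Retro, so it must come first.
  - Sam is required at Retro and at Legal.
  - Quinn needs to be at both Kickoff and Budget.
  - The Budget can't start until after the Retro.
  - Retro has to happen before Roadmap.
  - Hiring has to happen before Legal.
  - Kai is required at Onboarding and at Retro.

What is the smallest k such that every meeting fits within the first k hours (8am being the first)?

9 hours

The precedence chain requires at least 4 distinct hours.
With at most 1 per hour and 9 meetings, at least 9 hours are needed.
9 works (last occupied hour: 4pm): for example Retro -> 9am, AllHands -> 4pm, Legal -> 1pm, Budget -> 12pm, Hiring -> 8am, Roadmap -> 10am, Onboarding -> 11am, OffsitePrep -> 3pm, Kickoff -> 2pm.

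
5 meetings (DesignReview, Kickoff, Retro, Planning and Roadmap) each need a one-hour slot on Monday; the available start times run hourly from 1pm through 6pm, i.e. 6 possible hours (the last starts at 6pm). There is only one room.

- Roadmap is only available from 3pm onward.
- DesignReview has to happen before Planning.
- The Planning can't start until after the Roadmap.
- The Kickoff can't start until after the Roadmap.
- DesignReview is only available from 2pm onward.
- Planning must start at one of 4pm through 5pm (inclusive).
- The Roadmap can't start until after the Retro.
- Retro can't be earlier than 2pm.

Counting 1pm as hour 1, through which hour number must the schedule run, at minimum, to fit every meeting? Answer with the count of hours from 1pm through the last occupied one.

The precedence chain requires at least 3 distinct hours.
With at most 1 per hour and 5 meetings, at least 5 hours are needed.
Planning can't be placed before 4pm — that is hour 4 counting from 1pm — so the schedule must run through at least 4 hours.
Could 5 hours be enough, i.e. nothing placed later than 5pm? No: DesignReview's window within 5 hours is {2pm, 3pm, 4pm, 5pm}; Retro's window within 5 hours is {2pm, 3pm, 4pm, 5pm}; Planning's window within 5 hours is {4pm, 5pm}; Roadmap's window within 5 hours is {3pm, 4pm, 5pm}; Retro must come before Roadmap (at 5pm or earlier) → {2pm, 3pm, 4pm}; Kickoff must come after Roadmap (at 3pm or later) → {4pm, 5pm}; Roadmap must come before Kickoff (at 5pm or earlier) → {3pm, 4pm}; DesignReview must come before Planning (at 5pm or earlier) → {2pm, 3pm, 4pm}; Retro must come before Roadmap (at 4pm or earlier) → {2pm, 3pm}; DesignReview, Kickoff, Retro, Planning and Roadmap are all confined to {2pm, 3pm, 4pm, 5pm} — 5 meetings for 4 hours at most 1 apiece is too many.
So 5 hours is not enough.
6 works (last occupied hour: 6pm): for example Retro -> 2pm, Kickoff -> 6pm, DesignReview -> 4pm, Roadmap -> 3pm, Planning -> 5pm.

6 hours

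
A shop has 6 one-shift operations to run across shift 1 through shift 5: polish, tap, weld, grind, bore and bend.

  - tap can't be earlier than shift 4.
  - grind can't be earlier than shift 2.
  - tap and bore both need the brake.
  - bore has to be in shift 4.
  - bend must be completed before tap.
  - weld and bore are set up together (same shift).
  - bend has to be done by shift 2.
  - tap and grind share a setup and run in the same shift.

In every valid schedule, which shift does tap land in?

tap's window is shift 4–shift 5.
bore is fixed at shift 4, and tap can't share a shift with bore.
So tap must be shift 5.

shift 5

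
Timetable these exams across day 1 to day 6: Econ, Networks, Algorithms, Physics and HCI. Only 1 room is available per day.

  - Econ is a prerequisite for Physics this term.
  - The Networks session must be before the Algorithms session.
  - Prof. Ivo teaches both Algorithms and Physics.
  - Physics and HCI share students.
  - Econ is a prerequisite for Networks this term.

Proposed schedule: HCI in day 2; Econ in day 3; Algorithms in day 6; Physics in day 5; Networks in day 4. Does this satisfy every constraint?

Yes

Prof. Ivo teaches both Algorithms and Physics — holds.
Physics and HCI share students — holds.
Econ is a prerequisite for Physics this term — holds.
The Networks session must be before the Algorithms session — holds.
Econ is a prerequisite for Networks this term — holds.
Only 1 room is available per day — holds.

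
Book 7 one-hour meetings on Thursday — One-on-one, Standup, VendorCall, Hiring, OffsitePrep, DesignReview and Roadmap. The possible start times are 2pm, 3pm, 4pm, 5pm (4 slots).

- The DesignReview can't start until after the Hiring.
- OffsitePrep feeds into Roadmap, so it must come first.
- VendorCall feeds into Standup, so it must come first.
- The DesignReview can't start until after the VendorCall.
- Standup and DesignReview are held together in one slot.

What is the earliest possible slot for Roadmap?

3pm

Precedence pushes Roadmap to at least 3pm.
Roadmap at 3pm is achievable: Standup -> 3pm; VendorCall -> 2pm; DesignReview -> 3pm; OffsitePrep -> 2pm; Roadmap -> 3pm; One-on-one -> 2pm; Hiring -> 2pm.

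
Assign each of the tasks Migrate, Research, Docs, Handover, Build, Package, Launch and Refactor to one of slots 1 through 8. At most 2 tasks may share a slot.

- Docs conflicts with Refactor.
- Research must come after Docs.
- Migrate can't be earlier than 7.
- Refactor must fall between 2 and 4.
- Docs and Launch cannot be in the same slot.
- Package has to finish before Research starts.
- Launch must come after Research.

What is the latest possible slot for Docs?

Downstream work caps Docs at 6.
Docs at 6 is achievable: Handover=1; Build=2; Launch=8; Package=1; Docs=6; Refactor=2; Research=7; Migrate=7.

6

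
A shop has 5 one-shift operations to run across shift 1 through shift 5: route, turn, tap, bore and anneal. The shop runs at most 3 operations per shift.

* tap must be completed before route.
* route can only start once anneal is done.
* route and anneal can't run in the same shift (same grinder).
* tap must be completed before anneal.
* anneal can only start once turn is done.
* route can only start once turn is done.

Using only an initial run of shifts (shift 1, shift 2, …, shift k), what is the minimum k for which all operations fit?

3

The precedence chain requires at least 3 distinct shifts.
With at most 3 per shift and 5 operations, at least 2 shifts are needed.
3 works (last occupied shift: shift 3): for example turn -> shift 1, tap -> shift 1, route -> shift 3, bore -> shift 1, anneal -> shift 2.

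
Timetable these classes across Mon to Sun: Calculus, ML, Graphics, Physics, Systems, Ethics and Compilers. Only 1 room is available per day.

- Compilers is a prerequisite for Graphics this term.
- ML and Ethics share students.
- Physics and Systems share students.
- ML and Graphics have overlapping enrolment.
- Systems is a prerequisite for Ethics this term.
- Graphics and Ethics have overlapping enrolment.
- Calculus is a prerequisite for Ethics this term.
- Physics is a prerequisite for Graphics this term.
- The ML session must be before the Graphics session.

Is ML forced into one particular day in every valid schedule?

ML can be Mon (e.g. Physics=Tue; Graphics=Thu; Systems=Sat; Calculus=Fri; ML=Mon; Compilers=Wed; Ethics=Sun) or Tue (e.g. ML in Tue; Systems in Sat; Physics in Mon; Ethics in Sun; Graphics in Thu; Compilers in Wed; Calculus in Fri).

No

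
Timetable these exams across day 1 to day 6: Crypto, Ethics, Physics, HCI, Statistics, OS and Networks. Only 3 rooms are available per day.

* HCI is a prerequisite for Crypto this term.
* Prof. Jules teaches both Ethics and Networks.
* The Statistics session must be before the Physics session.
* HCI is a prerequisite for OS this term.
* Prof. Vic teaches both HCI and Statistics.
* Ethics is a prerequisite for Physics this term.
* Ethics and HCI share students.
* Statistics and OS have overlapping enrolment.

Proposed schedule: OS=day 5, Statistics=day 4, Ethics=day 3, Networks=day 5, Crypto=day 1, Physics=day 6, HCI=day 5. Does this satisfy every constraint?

HCI is a prerequisite for OS this term — violated.
Only 3 rooms are available per day — holds.
Prof. Vic teaches both HCI and Statistics — holds.
Prof. Jules teaches both Ethics and Networks — holds.
Ethics and HCI share students — holds.
The Statistics session must be before the Physics session — holds.
Statistics and OS have overlapping enrolment — holds.
HCI is a prerequisite for Crypto this term — violated.
Ethics is a prerequisite for Physics this term — holds.

No — it violates: HCI is a prerequisite for Crypto this term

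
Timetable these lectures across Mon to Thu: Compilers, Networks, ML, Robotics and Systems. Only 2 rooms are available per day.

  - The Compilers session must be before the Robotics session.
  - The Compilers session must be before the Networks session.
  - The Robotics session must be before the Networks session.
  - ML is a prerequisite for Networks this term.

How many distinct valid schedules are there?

36

Splitting on Compilers: it can be Mon (26), Tue (10). Listing each branch's schedules as (Networks, ML, Robotics, Systems):
Compilers=Mon: (Wed,Mon,Tue,Tue) (Wed,Mon,Tue,Wed) (Wed,Mon,Tue,Thu) (Wed,Tue,Tue,Mon) (Wed,Tue,Tue,Wed) (Wed,Tue,Tue,Thu) (Thu,Mon,Tue,Tue) (Thu,Mon,Tue,Wed) (Thu,Mon,Tue,Thu) (Thu,Mon,Wed,Tue) (Thu,Mon,Wed,Wed) (Thu,Mon,Wed,Thu) (Thu,Tue,Tue,Mon) (Thu,Tue,Tue,Wed) (Thu,Tue,Tue,Thu) (Thu,Tue,Wed,Mon) (Thu,Tue,Wed,Tue) (Thu,Tue,Wed,Wed) (Thu,Tue,Wed,Thu) (Thu,Wed,Tue,Mon) (Thu,Wed,Tue,Tue) (Thu,Wed,Tue,Wed) (Thu,Wed,Tue,Thu) (Thu,Wed,Wed,Mon) (Thu,Wed,Wed,Tue) (Thu,Wed,Wed,Thu) — 26.
Compilers=Tue: (Thu,Mon,Wed,Mon) (Thu,Mon,Wed,Tue) (Thu,Mon,Wed,Wed) (Thu,Mon,Wed,Thu) (Thu,Tue,Wed,Mon) (Thu,Tue,Wed,Wed) (Thu,Tue,Wed,Thu) (Thu,Wed,Wed,Mon) (Thu,Wed,Wed,Tue) (Thu,Wed,Wed,Thu) — 10.
Summing: 26 + 10 = 36.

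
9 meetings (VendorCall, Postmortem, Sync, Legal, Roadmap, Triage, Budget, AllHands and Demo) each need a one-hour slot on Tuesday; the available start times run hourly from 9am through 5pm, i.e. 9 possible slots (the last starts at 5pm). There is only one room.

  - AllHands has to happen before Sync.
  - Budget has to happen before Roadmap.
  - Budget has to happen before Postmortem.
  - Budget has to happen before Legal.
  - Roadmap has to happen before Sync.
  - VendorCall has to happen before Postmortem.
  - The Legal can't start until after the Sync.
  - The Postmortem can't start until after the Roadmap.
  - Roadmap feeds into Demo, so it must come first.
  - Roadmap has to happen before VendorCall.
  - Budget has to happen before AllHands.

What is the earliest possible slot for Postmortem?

12pm

Precedence pushes Postmortem to at least 12pm.
Postmortem at 12pm is achievable: Postmortem in 12pm, Sync in 2pm, Roadmap in 10am, Triage in 5pm, AllHands in 1pm, VendorCall in 11am, Legal in 3pm, Demo in 4pm, Budget in 9am.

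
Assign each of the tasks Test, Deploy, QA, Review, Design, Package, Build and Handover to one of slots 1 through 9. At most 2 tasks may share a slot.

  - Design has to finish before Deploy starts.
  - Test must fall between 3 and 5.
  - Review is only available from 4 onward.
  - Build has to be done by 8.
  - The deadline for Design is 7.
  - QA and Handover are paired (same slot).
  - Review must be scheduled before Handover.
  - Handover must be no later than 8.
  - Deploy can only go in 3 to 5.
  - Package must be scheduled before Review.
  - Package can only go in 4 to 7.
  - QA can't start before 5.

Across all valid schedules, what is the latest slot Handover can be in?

Precedence pushes Handover to at least 6; Handover's own window allows nothing later than 8.
Handover at 8 is achievable: Handover=8; Test=3; Design=1; Deploy=3; Build=1; Review=5; QA=8; Package=4.

8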